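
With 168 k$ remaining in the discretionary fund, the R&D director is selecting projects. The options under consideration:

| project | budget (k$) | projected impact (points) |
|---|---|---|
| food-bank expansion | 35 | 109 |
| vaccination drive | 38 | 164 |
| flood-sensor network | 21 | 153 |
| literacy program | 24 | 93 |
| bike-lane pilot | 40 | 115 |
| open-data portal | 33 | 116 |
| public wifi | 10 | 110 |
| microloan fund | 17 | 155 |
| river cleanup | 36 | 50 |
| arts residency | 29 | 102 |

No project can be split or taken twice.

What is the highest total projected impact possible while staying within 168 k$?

By projected impact per k$: public wifi 11.00, microloan fund 9.12, flood-sensor network 7.29 lead.
The ratio heuristic lands on vaccination drive + flood-sensor network + literacy program + public wifi + microloan fund + arts residency (777) but leaves 29 k$ idle.
Dropping literacy program and arts residency frees 53 k$; slotting in bike-lane pilot + open-data portal (73 k$) lifts the total to 813 at 159 k$.
The closest alternative, food-bank expansion + vaccination drive + flood-sensor network + open-data portal + public wifi + microloan fund, reaches only 807.

813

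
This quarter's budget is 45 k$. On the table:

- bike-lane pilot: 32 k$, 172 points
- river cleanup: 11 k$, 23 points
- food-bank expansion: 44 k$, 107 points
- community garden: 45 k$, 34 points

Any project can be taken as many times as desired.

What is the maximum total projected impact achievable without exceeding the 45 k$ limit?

Bike-lane pilot + river cleanup uses 43 of the 45 k$ and totals 195.

195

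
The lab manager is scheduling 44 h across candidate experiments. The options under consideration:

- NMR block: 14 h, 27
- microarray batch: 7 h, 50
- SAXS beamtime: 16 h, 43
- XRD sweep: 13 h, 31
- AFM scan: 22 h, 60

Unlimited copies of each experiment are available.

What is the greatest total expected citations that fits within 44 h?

Taking 6×microarray batch: 42 h used, 300 in expected citations.
That's the maximum — no swap from here does better than 300.

300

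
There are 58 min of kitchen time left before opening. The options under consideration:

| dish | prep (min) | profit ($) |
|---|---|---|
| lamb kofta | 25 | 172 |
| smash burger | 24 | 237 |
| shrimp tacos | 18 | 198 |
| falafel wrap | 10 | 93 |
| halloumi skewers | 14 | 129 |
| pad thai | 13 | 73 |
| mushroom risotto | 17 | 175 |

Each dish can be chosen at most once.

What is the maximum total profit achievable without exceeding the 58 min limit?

Taking the top-ratio dishes first gives shrimp tacos + falafel wrap + pad thai + mushroom risotto for 539 (58 min).
Reworking the packing: smash burger + shrimp tacos + halloumi skewers uses 56 min and improves the total to 564.
An exhaustive check of the 128 subsets confirms 564.

564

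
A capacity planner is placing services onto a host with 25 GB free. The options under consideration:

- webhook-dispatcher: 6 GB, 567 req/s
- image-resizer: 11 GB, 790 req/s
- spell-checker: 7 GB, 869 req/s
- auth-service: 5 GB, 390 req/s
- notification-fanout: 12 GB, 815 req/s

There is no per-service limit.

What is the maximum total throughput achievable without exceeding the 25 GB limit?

Taking the top-ratio services first gives 3×spell-checker for 2607 (21 GB).
The 7 GB tied up in spell-checker is better spent on webhook-dispatcher + auth-service — total rises to 2695 (25 GB).
That's the maximum — no swap from here does better than 2695.

2695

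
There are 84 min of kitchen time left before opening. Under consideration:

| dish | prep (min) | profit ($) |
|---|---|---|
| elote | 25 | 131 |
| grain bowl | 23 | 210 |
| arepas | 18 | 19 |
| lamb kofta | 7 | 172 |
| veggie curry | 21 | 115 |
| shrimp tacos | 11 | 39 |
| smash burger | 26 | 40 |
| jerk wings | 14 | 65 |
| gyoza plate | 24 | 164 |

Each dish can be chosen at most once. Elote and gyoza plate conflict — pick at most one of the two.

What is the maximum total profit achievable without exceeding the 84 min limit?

661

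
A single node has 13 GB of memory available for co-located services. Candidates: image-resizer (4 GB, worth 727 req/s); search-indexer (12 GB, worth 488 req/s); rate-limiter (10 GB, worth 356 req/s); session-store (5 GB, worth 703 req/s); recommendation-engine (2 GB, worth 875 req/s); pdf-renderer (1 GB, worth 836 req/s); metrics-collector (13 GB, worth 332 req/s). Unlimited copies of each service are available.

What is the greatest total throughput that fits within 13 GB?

10868

Density check — pdf-renderer 836.00, recommendation-engine 437.50, image-resizer 181.75 are the best per GB.
13×pdf-renderer uses 13 of the 13 GB and totals 10868.
Every other selection either busts 13 GB or fails to beat 10868.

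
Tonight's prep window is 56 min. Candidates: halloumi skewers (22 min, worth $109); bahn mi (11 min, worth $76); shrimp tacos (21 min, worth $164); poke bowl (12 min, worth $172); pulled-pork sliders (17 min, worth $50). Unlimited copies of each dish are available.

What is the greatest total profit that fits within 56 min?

688

The ratio ordering already packs tightly: 4×poke bowl, 48 min, 688.
Nothing else within 56 min beats 688.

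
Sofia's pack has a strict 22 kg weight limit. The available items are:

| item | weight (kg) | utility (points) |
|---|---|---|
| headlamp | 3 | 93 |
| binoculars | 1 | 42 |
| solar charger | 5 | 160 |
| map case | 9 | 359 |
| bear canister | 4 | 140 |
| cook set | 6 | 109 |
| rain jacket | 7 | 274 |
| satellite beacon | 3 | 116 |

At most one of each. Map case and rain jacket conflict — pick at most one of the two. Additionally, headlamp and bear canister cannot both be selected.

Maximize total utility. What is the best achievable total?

Density check — binoculars 42.00, map case 39.89, rain jacket 39.14 are the best per kg.
Binoculars + solar charger + map case + bear canister + satellite beacon uses 22 of the 22 kg and totals 817.
The closest alternative, solar charger + map case + bear canister + satellite beacon, reaches only 775.

817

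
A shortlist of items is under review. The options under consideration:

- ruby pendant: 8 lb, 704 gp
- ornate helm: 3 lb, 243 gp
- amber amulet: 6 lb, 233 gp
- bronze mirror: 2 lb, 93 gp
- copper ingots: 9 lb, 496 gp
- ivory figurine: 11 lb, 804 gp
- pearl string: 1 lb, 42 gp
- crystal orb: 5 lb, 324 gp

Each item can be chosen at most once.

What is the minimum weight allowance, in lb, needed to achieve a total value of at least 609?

Minimise lb subject to total value ≥ 609.
ruby pendant reaches 704 using 8 lb.
No combination under 8 lb hits 609.

8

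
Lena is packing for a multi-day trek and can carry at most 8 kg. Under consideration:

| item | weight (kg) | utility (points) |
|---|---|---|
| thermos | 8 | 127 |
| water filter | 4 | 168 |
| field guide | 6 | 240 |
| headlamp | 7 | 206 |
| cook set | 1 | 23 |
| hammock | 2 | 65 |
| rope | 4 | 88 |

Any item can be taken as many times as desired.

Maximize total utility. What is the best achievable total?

The ratio ordering already packs tightly: 2×water filter, 8 kg, 336.

336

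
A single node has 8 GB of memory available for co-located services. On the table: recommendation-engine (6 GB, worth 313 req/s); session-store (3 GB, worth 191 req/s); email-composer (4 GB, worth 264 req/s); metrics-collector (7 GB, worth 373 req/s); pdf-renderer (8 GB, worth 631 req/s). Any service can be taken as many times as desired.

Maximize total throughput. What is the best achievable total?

The ratio ordering already packs tightly: pdf-renderer, 8 GB, 631.

631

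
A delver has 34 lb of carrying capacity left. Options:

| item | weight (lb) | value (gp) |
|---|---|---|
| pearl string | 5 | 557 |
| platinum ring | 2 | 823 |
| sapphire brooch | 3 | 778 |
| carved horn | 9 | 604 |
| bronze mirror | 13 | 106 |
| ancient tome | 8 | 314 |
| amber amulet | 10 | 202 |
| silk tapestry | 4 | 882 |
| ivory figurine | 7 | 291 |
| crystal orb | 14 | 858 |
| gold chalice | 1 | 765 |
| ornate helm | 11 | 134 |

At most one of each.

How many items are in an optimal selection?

7

Best achievable value is 4723.
One optimal bundle: pearl string + platinum ring + sapphire brooch + carved horn + ancient tome + silk tapestry + gold chalice (32 lb).
Every optimal selection uses 7 items.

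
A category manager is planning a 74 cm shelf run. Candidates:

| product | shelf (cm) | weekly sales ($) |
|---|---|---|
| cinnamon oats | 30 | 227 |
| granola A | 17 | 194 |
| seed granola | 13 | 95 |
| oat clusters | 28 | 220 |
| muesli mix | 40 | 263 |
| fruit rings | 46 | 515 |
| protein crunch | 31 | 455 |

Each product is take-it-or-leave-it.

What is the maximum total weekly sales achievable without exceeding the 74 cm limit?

777

A density-first pass picks granola A + seed granola + protein crunch — 744 at 61 cm.
Dropping granola A frees 17 cm; slotting in cinnamon oats (30 cm) lifts the total to 777 at 74 cm.
The closest alternative, seed granola + oat clusters + protein crunch, reaches only 770.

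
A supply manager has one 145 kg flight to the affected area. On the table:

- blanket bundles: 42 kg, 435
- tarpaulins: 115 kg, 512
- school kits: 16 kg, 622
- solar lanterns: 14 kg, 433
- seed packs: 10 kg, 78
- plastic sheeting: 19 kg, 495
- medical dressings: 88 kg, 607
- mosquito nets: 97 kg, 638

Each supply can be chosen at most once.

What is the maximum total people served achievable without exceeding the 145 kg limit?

2157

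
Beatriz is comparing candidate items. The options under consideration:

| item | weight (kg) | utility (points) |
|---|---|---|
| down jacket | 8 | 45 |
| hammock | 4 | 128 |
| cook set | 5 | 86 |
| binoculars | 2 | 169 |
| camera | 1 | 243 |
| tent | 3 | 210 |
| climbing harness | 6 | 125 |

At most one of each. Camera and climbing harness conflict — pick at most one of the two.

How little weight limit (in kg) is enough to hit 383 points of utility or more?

Minimise kg subject to total utility ≥ 383.
binoculars + camera reaches 412 using 3 kg.
No combination under 3 kg hits 383.

3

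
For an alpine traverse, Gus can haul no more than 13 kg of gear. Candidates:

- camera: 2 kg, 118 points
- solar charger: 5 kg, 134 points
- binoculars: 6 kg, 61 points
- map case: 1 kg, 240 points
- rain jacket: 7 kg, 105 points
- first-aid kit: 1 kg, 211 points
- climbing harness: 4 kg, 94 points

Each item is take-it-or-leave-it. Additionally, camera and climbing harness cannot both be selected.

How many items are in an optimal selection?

Best achievable utility is 703.
One optimal bundle: camera + solar charger + map case + first-aid kit (9 kg).
Any selection reaching 703 contains exactly 4 items.

4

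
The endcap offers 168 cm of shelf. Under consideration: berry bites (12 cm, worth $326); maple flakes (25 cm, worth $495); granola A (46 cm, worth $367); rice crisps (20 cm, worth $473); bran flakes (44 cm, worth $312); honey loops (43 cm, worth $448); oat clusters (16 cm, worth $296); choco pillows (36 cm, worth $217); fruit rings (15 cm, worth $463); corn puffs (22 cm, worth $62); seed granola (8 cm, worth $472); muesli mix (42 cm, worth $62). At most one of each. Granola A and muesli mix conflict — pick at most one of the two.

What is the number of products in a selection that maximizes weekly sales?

The maximum weekly sales within 168 cm is 3035.
One optimal bundle: berry bites + maple flakes + rice crisps + honey loops + oat clusters + fruit rings + corn puffs + seed granola (161 cm).
All optima have 8 products.

8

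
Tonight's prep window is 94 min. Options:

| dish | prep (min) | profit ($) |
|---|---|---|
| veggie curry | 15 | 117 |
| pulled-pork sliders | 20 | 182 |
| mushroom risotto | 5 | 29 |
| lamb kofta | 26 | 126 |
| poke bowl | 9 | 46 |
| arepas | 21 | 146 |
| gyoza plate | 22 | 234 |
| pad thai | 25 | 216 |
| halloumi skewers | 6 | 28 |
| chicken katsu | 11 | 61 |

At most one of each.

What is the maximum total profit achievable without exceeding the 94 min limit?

810

By profit per min: gyoza plate 10.64, pulled-pork sliders 9.10, pad thai 8.64, veggie curry 7.80 lead.
Greedy by ratio would take veggie curry + pulled-pork sliders + mushroom risotto + gyoza plate + pad thai + halloumi skewers: 93 min used, total 806.
Dropping mushroom risotto and halloumi skewers frees 11 min; slotting in chicken katsu (11 min) lifts the total to 810 at 93 min.
The closest alternative, pulled-pork sliders + mushroom risotto + arepas + gyoza plate + pad thai, reaches only 807.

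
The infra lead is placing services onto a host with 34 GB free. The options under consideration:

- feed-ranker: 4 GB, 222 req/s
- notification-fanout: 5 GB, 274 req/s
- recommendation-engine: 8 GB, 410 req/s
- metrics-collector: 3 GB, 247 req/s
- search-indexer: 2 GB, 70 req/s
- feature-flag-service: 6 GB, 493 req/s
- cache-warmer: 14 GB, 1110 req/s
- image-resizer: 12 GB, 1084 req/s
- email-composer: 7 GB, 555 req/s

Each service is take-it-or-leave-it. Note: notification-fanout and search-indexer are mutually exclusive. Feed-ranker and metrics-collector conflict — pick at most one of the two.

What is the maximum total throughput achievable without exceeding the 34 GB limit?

By throughput per GB: image-resizer 90.33, metrics-collector 82.33, feature-flag-service 82.17, cache-warmer 79.29 lead.
Best packing: search-indexer + feature-flag-service + cache-warmer + image-resizer — 34 GB, 2757 total.
The closest alternative, cache-warmer + image-resizer + email-composer, reaches only 2749.

2757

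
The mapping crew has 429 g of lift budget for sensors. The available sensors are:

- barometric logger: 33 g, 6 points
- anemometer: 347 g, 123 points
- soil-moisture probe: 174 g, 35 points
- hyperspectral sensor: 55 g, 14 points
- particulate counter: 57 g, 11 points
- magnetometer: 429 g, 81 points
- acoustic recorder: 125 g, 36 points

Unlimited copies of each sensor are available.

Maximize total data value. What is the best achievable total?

The ratio ordering already packs tightly: anemometer + hyperspectral sensor, 402 g, 137.
Every other selection either busts 429 g or fails to beat 137.

137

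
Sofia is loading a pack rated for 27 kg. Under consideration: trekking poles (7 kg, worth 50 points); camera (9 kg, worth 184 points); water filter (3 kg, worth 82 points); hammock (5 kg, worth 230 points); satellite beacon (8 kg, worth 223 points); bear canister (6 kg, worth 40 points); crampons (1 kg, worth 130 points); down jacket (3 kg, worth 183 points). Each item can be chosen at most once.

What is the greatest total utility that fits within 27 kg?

950

Greedy by ratio would take trekking poles + water filter + hammock + satellite beacon + crampons + down jacket: 27 kg used, total 898.
The 10 kg tied up in trekking poles and water filter is better spent on camera — total rises to 950 (26 kg).
The closest alternative, trekking poles + water filter + hammock + satellite beacon + crampons + down jacket, reaches only 898.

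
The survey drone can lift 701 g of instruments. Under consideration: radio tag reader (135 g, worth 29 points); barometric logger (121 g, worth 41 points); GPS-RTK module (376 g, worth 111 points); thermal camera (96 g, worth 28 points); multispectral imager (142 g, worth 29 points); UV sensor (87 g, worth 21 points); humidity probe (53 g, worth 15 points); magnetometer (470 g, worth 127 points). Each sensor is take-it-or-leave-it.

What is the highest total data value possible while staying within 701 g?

201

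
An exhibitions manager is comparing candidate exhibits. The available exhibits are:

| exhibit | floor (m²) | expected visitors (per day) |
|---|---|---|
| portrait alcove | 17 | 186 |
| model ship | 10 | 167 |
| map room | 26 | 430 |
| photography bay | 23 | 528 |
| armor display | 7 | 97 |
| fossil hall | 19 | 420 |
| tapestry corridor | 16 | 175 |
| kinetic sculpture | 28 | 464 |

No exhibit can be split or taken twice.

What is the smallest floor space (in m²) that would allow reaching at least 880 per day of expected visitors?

Look for the lowest-floor combination reaching 880.
photography bay + fossil hall: 948 expected visitors at 42 m².
Below 42 m² the best achievable stays under 880.

42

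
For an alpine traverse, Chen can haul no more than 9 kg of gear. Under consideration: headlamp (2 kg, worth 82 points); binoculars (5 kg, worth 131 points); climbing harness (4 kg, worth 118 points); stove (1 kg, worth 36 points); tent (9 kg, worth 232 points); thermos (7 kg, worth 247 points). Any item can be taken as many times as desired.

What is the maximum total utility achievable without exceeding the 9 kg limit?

364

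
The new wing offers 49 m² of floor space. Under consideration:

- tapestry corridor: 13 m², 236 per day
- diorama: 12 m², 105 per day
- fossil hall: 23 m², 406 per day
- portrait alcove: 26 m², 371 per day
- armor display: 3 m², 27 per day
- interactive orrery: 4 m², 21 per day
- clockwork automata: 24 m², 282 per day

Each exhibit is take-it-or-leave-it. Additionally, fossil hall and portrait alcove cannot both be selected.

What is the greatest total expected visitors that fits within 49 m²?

Taking the top-ratio exhibits first gives tapestry corridor + fossil hall + armor display + interactive orrery for 690 (43 m²).
Replace armor display and interactive orrery with diorama: the trade gains 57 net, giving 747 at 48 m².
Runner-up tapestry corridor + fossil hall + armor display + interactive orrery tops out at 690.

747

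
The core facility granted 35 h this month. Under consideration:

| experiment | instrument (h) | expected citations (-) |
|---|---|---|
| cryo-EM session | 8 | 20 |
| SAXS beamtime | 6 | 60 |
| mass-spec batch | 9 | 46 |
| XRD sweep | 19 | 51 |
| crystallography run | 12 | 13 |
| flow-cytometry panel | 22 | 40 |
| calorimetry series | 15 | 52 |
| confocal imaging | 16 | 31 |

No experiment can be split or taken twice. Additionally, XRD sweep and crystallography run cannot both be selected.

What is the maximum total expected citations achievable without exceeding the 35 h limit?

158

Density check — SAXS beamtime 10.00, mass-spec batch 5.11, calorimetry series 3.47, XRD sweep 2.68 are the best per h.
SAXS beamtime + mass-spec batch + calorimetry series uses 30 of the 35 h and totals 158.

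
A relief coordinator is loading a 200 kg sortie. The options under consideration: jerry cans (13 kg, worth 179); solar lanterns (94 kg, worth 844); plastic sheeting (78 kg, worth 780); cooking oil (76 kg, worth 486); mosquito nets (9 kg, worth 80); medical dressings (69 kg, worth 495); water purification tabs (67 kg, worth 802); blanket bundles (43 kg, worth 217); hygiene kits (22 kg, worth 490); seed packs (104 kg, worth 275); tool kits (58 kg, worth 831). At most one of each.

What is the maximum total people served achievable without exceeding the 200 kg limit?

2424

Density check — hygiene kits 22.27, tool kits 14.33, jerry cans 13.77, water purification tabs 11.97 are the best per kg.
A density-first pass picks jerry cans + mosquito nets + water purification tabs + hygiene kits + tool kits — 2382 at 169 kg.
Replace water purification tabs with solar lanterns: the trade gains 42 net, giving 2424 at 196 kg.
Runner-up mosquito nets + water purification tabs + blanket bundles + hygiene kits + tool kits tops out at 2420.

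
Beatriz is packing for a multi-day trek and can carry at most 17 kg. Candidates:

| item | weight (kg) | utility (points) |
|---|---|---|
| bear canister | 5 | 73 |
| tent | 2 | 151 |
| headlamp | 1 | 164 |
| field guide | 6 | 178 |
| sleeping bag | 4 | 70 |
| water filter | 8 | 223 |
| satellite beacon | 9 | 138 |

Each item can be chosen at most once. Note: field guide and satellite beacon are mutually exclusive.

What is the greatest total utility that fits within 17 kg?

716

Taking tent + headlamp + field guide + water filter: 17 kg used, 716 in utility.
That's the maximum — no feasible swap from here does better than 716.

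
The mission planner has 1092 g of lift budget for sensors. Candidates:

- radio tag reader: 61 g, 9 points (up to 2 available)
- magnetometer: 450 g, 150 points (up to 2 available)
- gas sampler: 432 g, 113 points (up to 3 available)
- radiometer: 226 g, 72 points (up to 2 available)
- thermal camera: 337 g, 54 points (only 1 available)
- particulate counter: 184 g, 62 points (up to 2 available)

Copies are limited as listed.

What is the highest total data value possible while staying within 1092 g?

362

Ranking by ratio (data value/g): particulate counter 0.34, magnetometer 0.33, radiometer 0.32.
The ratio heuristic lands on magnetometer + radiometer + 2×particulate counter (346) but leaves 48 g idle.
Replace radiometer and particulate counter with magnetometer: the trade gains 16 net, giving 362 at 1084 g.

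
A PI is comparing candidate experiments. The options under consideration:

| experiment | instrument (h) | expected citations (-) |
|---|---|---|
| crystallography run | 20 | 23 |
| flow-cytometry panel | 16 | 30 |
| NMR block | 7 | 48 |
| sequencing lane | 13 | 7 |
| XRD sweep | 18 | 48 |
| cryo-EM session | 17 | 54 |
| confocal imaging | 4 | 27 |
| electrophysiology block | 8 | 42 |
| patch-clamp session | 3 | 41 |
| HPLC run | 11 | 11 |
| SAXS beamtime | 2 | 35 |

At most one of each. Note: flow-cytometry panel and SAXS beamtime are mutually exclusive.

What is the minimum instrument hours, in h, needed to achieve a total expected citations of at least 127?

16

Look for the lowest-instrument combination reaching 127.
NMR block + confocal imaging + patch-clamp session + SAXS beamtime reaches 151 using 16 h.
Any bundle with less than 16 h falls short of 127.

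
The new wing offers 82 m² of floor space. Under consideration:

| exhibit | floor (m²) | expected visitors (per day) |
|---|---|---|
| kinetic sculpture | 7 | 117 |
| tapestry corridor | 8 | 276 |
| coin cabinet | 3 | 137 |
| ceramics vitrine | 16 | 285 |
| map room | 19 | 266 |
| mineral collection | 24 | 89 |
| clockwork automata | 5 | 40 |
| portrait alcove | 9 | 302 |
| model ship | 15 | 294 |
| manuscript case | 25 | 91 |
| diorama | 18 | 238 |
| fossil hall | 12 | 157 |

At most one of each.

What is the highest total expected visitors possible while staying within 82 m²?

1717

Taking kinetic sculpture + tapestry corridor + coin cabinet + ceramics vitrine + map room + clockwork automata + portrait alcove + model ship: 82 m² used, 1717 in expected visitors.
That's the maximum — no swap from here does better than 1717.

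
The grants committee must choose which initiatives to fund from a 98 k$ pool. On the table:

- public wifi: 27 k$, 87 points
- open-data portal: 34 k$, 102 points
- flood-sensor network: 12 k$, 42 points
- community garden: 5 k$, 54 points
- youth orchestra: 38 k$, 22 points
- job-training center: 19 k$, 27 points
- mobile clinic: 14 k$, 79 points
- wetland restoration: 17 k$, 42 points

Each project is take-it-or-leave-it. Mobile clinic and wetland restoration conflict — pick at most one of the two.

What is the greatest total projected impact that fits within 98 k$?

Best packing: public wifi + open-data portal + flood-sensor network + community garden + mobile clinic — 92 k$, 364 total.

364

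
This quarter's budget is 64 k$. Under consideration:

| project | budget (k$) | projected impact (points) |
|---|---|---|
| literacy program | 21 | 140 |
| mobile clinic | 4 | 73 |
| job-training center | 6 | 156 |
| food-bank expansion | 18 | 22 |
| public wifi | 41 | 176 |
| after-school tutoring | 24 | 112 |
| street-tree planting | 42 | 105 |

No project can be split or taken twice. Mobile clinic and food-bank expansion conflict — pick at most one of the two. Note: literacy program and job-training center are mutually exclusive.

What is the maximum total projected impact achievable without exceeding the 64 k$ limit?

Ranking by ratio (projected impact/k$): job-training center 26.00, mobile clinic 18.25, literacy program 6.67.
Mobile clinic + job-training center + public wifi uses 51 of the 64 k$ and totals 405.
An exhaustive check of the 128 subsets confirms 405.

405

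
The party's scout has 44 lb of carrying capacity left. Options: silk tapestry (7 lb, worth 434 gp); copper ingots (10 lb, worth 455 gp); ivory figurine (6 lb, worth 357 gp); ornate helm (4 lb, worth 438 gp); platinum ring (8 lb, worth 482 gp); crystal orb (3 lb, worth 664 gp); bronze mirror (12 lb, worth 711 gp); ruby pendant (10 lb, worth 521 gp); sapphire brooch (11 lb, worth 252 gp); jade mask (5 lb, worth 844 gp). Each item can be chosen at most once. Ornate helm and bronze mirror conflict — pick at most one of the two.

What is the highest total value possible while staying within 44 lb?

3740

Taking silk tapestry + ivory figurine + ornate helm + platinum ring + crystal orb + ruby pendant + jade mask: 43 lb used, 3740 in value.
Next best is silk tapestry + copper ingots + ivory figurine + ornate helm + platinum ring + crystal orb + jade mask at 3674 (43 lb) — short by 66.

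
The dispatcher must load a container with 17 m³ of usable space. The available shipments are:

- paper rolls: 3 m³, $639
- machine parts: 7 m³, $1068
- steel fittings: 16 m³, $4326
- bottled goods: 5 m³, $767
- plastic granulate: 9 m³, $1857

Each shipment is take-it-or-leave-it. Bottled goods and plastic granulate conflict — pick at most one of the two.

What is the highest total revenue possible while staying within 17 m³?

4326

Best packing: steel fittings — 16 m³, 4326 total.
Runner-up machine parts + plastic granulate tops out at 2925.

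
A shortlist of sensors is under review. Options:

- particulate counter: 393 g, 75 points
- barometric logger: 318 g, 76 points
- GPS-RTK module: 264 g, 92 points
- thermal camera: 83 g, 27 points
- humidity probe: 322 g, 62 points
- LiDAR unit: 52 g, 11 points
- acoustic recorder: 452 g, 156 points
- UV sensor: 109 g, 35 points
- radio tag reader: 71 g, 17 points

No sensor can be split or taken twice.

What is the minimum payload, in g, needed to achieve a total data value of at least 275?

Minimise g subject to total data value ≥ 275.
Taking GPS-RTK module + thermal camera + acoustic recorder gives 275 (≥ 275) for 799 g.
Any bundle with less than 799 g falls short of 275.

799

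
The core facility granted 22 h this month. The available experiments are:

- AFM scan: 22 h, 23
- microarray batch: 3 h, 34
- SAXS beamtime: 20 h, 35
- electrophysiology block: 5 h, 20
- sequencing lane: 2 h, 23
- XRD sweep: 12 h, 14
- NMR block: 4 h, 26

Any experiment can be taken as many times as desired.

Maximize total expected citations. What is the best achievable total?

253

11×sequencing lane uses 22 of the 22 h and totals 253.
Nothing else within 22 h beats 253.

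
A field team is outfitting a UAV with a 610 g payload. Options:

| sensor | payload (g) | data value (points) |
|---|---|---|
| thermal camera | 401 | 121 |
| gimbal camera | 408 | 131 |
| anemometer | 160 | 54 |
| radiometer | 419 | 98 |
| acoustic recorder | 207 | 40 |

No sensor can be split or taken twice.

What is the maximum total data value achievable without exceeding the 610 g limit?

The ratio ordering already packs tightly: gimbal camera + anemometer, 568 g, 185.
Runner-up thermal camera + anemometer tops out at 175.

185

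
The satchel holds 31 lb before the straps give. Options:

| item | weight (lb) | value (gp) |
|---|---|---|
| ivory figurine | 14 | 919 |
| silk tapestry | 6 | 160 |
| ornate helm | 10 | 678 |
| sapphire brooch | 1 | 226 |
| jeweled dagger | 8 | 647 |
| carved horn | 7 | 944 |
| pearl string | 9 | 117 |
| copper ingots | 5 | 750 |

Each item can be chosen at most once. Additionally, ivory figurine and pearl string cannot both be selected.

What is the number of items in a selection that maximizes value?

Optimal total is 3245.
One optimal bundle: ornate helm + sapphire brooch + jeweled dagger + carved horn + copper ingots (31 lb).
Any selection reaching 3245 contains exactly 5 items.

5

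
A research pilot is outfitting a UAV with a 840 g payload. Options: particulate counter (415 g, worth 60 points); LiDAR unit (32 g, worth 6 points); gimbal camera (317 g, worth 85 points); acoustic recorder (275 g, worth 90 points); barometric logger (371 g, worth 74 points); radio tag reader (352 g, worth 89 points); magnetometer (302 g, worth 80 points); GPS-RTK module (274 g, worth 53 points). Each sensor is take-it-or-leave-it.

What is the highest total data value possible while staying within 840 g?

Density check — acoustic recorder 0.33, gimbal camera 0.27, magnetometer 0.26 are the best per g.
A density-first pass picks LiDAR unit + gimbal camera + acoustic recorder — 181 at 624 g.
Dropping gimbal camera frees 317 g; slotting in radio tag reader (352 g) lifts the total to 185 at 659 g.
Nothing else within 840 g beats 185.

185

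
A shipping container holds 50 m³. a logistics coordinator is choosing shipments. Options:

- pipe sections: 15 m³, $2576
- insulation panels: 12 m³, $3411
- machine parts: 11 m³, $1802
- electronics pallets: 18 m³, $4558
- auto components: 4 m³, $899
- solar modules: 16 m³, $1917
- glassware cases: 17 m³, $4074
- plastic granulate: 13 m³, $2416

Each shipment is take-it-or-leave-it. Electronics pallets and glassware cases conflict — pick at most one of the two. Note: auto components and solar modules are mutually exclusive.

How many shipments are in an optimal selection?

4

Best achievable revenue is 11444.
pipe sections + insulation panels + electronics pallets + auto components hits 11444 at 49 m³.
All optima have 4 shipments.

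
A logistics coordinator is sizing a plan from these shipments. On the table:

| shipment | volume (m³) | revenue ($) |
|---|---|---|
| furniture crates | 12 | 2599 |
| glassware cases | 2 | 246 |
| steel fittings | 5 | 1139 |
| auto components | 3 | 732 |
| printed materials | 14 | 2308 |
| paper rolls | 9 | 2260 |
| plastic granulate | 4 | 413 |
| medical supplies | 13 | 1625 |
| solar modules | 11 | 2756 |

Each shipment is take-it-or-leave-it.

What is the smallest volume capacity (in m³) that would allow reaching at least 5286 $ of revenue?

Look for the lowest-volume combination reaching 5286.
furniture crates + solar modules reaches 5355 using 23 m³.
No combination under 23 m³ hits 5286.

23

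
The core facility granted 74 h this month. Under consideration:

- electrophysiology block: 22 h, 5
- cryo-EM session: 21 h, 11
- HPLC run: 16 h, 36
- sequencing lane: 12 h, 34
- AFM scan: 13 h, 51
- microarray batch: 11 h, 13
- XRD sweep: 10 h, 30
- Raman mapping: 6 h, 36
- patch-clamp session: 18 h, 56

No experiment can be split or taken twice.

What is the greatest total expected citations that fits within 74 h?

222

The ratio heuristic lands on sequencing lane + AFM scan + microarray batch + XRD sweep + Raman mapping + patch-clamp session (220) but leaves 4 h idle.
Dropping sequencing lane frees 12 h; slotting in HPLC run (16 h) lifts the total to 222 at 74 h.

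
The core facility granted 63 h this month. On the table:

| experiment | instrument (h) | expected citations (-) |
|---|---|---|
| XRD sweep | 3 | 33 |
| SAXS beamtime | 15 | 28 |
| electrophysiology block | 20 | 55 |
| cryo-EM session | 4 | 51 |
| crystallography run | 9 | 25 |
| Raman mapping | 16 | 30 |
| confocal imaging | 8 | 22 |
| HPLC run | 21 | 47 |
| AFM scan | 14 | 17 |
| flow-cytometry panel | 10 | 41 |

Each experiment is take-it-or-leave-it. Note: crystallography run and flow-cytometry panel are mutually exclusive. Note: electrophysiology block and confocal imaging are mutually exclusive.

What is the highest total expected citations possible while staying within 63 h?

By expected citations per h: cryo-EM session 12.75, XRD sweep 11.00, flow-cytometry panel 4.10, crystallography run 2.78 lead.
Best packing: XRD sweep + electrophysiology block + cryo-EM session + HPLC run + flow-cytometry panel — 58 h, 227 total.
Next best is XRD sweep + cryo-EM session + Raman mapping + confocal imaging + HPLC run + flow-cytometry panel at 224 (62 h) — short by 3.

227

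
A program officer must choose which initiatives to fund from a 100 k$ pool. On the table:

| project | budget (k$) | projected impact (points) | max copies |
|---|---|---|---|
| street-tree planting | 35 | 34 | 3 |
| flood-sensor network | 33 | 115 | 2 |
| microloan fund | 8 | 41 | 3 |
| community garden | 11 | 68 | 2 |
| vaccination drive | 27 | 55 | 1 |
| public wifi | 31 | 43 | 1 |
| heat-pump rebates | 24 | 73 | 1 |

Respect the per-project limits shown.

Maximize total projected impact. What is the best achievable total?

407

A density-first pass picks flood-sensor network + 3×microloan fund + 2×community garden — 374 at 79 k$.
Dropping 2×microloan fund frees 16 k$; slotting in flood-sensor network (33 k$) lifts the total to 407 at 96 k$.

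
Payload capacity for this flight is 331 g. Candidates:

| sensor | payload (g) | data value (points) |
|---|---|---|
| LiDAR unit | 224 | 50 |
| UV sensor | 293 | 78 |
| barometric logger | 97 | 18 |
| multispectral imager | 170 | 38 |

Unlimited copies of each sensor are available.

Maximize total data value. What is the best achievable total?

The ratio ordering already packs tightly: UV sensor, 293 g, 78.
The spare 38 g is too small for any remaining sensor, and no exchange beats 78.

78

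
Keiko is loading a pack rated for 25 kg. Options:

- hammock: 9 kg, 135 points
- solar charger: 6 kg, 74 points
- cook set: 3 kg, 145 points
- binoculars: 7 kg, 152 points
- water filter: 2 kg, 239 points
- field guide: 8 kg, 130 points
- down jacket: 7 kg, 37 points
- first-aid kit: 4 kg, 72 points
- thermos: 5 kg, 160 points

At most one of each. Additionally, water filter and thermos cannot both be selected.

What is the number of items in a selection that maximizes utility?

Optimal total is 743.
For example hammock + cook set + binoculars + water filter + first-aid kit achieves it, using 25 kg.
All optima have 5 items.

5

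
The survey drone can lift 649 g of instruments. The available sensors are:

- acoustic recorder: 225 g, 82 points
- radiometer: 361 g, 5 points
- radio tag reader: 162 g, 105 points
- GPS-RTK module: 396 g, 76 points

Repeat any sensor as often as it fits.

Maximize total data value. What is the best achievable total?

Density check — radio tag reader 0.65, acoustic recorder 0.36, GPS-RTK module 0.19 are the best per g.
4×radio tag reader uses 648 of the 649 g and totals 420.
Every other selection either busts 649 g or fails to beat 420.

420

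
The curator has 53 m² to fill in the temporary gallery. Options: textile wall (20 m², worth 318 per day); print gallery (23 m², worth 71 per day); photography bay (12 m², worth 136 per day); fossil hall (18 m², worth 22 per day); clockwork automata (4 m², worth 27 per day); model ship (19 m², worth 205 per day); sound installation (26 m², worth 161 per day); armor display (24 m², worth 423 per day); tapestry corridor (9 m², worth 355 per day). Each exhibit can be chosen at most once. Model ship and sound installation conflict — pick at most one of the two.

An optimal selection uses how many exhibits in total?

Best achievable expected visitors is 1096.
textile wall + armor display + tapestry corridor hits 1096 at 53 m².
All optima have 3 exhibits.

3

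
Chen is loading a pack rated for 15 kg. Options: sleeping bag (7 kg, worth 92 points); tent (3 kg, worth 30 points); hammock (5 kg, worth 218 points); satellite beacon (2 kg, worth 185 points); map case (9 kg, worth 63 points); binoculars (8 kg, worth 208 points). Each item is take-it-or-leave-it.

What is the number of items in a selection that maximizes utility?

3

Best achievable utility is 611.
One optimal bundle: hammock + satellite beacon + binoculars (15 kg).
Any selection reaching 611 contains exactly 3 items.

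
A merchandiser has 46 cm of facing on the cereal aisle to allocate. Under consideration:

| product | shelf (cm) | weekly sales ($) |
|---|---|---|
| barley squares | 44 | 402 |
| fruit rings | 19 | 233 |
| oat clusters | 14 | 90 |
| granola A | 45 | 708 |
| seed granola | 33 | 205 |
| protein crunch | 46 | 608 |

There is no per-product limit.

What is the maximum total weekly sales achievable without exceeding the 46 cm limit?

Granola A uses 45 of the 46 cm and totals 708.
Nothing else within 46 cm beats 708.

708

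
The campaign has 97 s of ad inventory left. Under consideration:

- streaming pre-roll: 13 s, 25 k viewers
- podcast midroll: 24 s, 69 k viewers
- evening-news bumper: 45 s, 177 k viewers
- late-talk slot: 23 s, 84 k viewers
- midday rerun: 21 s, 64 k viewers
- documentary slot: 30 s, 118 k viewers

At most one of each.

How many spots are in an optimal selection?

3

Best achievable expected reach is 359.
One optimal bundle: evening-news bumper + midday rerun + documentary slot (96 s).
All optima have 3 spots.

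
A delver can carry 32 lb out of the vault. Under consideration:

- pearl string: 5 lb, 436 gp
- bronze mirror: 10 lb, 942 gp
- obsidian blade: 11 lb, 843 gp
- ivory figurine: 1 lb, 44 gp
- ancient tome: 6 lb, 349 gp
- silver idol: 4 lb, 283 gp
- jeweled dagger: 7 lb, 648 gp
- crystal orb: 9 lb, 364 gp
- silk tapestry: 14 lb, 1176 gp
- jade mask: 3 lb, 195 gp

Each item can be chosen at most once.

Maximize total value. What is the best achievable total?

Ranking by ratio (value/lb): bronze mirror 94.20, jeweled dagger 92.57, pearl string 87.20.
The ratio heuristic lands on pearl string + bronze mirror + ivory figurine + silver idol + jeweled dagger + jade mask (2548) but leaves 2 lb idle.
The 12 lb tied up in pearl string and silver idol and jade mask is better spent on silk tapestry — total rises to 2810 (32 lb).
That's the maximum — no swap from here does better than 2810.

2810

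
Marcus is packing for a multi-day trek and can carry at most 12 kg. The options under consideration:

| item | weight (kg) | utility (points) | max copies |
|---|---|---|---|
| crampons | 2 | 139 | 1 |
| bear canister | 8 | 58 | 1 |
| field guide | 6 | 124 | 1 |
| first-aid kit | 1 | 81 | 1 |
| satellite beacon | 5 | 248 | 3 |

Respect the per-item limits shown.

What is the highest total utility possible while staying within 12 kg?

By utility per kg: first-aid kit 81.00, crampons 69.50, satellite beacon 49.60 lead.
Filling by ratio: crampons + first-aid kit + satellite beacon for 468, with 4 kg left unused.
Replace first-aid kit with satellite beacon: the trade gains 167 net, giving 635 at 12 kg.
That's the maximum — no swap from here does better than 635.

635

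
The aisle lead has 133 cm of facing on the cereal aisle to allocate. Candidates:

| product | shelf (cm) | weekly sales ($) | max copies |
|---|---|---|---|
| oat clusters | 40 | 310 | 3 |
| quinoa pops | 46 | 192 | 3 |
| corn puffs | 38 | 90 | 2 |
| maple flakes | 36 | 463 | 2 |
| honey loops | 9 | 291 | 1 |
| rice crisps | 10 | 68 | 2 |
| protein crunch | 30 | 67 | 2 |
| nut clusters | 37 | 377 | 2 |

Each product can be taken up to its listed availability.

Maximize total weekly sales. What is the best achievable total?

By weekly sales per cm: honey loops 32.33, maple flakes 12.86, nut clusters 10.19 lead.
Best packing: 2×maple flakes + honey loops + rice crisps + nut clusters — 128 cm, 1662 total.
Every other selection either busts 133 cm or exceeds an availability limit or fails to beat 1662.

1662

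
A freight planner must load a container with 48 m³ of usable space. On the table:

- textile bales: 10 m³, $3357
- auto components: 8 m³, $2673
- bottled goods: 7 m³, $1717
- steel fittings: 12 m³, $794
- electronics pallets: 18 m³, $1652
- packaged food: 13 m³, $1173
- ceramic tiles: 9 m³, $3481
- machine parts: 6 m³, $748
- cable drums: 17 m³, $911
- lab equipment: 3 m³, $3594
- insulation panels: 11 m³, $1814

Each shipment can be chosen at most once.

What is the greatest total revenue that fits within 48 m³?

16636

Taking textile bales + auto components + bottled goods + ceramic tiles + lab equipment + insulation panels: 48 m³ used, 16636 in revenue.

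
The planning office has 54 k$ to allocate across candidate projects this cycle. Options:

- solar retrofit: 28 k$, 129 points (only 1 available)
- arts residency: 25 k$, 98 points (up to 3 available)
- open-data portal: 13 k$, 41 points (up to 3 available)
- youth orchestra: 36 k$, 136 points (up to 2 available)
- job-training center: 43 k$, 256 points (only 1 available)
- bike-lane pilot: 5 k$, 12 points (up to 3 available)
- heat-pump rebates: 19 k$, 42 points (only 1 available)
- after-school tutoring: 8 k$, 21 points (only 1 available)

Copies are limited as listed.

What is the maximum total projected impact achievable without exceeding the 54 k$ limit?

By projected impact per k$: job-training center 5.95, solar retrofit 4.61, arts residency 3.92 lead.
Greedy by ratio would take job-training center + after-school tutoring: 51 k$ used, total 277.
The 8 k$ tied up in after-school tutoring is better spent on 2×bike-lane pilot — total rises to 280 (53 k$).

280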